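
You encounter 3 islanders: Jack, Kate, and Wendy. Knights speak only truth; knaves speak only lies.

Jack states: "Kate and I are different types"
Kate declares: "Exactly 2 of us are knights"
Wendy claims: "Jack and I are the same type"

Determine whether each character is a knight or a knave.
Jack is a knight.
Kate is a knave.
Wendy is a knave.

Verification:
- Jack (knight) says "Kate and I are different types" - this is TRUE because Jack is a knight and Kate is a knave.
- Kate (knave) says "Exactly 2 of us are knights" - this is FALSE (a lie) because there are 1 knights.
- Wendy (knave) says "Jack and I are the same type" - this is FALSE (a lie) because Wendy is a knave and Jack is a knight.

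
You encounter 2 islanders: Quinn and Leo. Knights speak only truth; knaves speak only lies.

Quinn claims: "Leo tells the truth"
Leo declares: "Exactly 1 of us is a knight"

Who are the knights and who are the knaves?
Quinn is a knave.
Leo is a knave.

Verification:
- Quinn (knave) says "Leo tells the truth" - this is FALSE (a lie) because Leo is a knave.
- Leo (knave) says "Exactly 1 of us is a knight" - this is FALSE (a lie) because there are 0 knights.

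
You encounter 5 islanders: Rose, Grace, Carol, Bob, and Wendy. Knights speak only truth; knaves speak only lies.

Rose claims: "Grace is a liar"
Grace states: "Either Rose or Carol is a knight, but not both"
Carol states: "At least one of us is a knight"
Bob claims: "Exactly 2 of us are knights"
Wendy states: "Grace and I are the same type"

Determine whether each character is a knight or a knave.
Rose is a knave.
Grace is a knight.
Carol is a knight.
Bob is a knave.
Wendy is a knight.

Verification:
- Rose (knave) says "Grace is a liar" - this is FALSE (a lie) because Grace is a knight.
- Grace (knight) says "Either Rose or Carol is a knight, but not both" - this is TRUE because Rose is a knave and Carol is a knight.
- Carol (knight) says "At least one of us is a knight" - this is TRUE because Grace, Carol, and Wendy are knights.
- Bob (knave) says "Exactly 2 of us are knights" - this is FALSE (a lie) because there are 3 knights.
- Wendy (knight) says "Grace and I are the same type" - this is TRUE because Wendy is a knight and Grace is a knight.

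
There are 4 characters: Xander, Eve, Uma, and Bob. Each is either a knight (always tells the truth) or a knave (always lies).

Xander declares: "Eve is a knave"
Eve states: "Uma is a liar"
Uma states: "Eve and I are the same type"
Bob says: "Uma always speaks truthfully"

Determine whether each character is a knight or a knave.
Xander is a knave.
Eve is a knight.
Uma is a knave.
Bob is a knave.

Verification:
- Xander (knave) says "Eve is a knave" - this is FALSE (a lie) because Eve is a knight.
- Eve (knight) says "Uma is a liar" - this is TRUE because Uma is a knave.
- Uma (knave) says "Eve and I are the same type" - this is FALSE (a lie) because Uma is a knave and Eve is a knight.
- Bob (knave) says "Uma always speaks truthfully" - this is FALSE (a lie) because Uma is a knave.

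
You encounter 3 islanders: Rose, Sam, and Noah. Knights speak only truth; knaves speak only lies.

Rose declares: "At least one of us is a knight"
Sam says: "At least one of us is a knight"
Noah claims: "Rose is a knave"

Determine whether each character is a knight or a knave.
Rose is a knight.
Sam is a knight.
Noah is a knave.

Verification:
- Rose (knight) says "At least one of us is a knight" - this is TRUE because Rose and Sam are knights.
- Sam (knight) says "At least one of us is a knight" - this is TRUE because Rose and Sam are knights.
- Noah (knave) says "Rose is a knave" - this is FALSE (a lie) because Rose is a knight.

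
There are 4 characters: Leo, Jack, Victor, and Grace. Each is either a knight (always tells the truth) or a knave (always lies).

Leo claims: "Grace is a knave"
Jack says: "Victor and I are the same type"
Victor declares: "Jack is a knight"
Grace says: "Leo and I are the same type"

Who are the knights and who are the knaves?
Leo is a knight.
Jack is a knight.
Victor is a knight.
Grace is a knave.

Verification:
- Leo (knight) says "Grace is a knave" - this is TRUE because Grace is a knave.
- Jack (knight) says "Victor and I are the same type" - this is TRUE because Jack is a knight and Victor is a knight.
- Victor (knight) says "Jack is a knight" - this is TRUE because Jack is a knight.
- Grace (knave) says "Leo and I are the same type" - this is FALSE (a lie) because Grace is a knave and Leo is a knight.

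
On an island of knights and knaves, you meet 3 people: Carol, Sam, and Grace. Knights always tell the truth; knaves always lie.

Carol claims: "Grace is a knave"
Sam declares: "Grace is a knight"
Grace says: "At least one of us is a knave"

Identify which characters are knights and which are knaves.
Carol is a knave.
Sam is a knight.
Grace is a knight.

Verification:
- Carol (knave) says "Grace is a knave" - this is FALSE (a lie) because Grace is a knight.
- Sam (knight) says "Grace is a knight" - this is TRUE because Grace is a knight.
- Grace (knight) says "At least one of us is a knave" - this is TRUE because Carol is a knave.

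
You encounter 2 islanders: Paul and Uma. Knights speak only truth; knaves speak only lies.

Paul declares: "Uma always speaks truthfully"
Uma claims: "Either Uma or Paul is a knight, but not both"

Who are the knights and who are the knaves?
Paul is a knave.
Uma is a knave.

Verification:
- Paul (knave) says "Uma always speaks truthfully" - this is FALSE (a lie) because Uma is a knave.
- Uma (knave) says "Either Uma or Paul is a knight, but not both" - this is FALSE (a lie) because Uma is a knave and Paul is a knave.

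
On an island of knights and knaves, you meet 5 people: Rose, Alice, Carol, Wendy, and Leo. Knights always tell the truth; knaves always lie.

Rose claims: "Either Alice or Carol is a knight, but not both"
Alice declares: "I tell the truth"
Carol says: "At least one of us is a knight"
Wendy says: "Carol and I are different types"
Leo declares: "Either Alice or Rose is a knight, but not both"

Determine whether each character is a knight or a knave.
Rose is a knave.
Alice is a knave.
Carol is a knave.
Wendy is a knave.
Leo is a knave.

Verification:
- Rose (knave) says "Either Alice or Carol is a knight, but not both" - this is FALSE (a lie) because Alice is a knave and Carol is a knave.
- Alice (knave) says "I tell the truth" - this is FALSE (a lie) because Alice is a knave.
- Carol (knave) says "At least one of us is a knight" - this is FALSE (a lie) because no one is a knight.
- Wendy (knave) says "Carol and I are different types" - this is FALSE (a lie) because Wendy is a knave and Carol is a knave.
- Leo (knave) says "Either Alice or Rose is a knight, but not both" - this is FALSE (a lie) because Alice is a knave and Rose is a knave.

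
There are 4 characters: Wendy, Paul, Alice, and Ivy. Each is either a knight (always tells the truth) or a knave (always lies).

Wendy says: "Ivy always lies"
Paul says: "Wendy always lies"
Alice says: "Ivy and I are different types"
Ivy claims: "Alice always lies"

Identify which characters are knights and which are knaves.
Wendy is a knight.
Paul is a knave.
Alice is a knight.
Ivy is a knave.

Verification:
- Wendy (knight) says "Ivy always lies" - this is TRUE because Ivy is a knave.
- Paul (knave) says "Wendy always lies" - this is FALSE (a lie) because Wendy is a knight.
- Alice (knight) says "Ivy and I are different types" - this is TRUE because Alice is a knight and Ivy is a knave.
- Ivy (knave) says "Alice always lies" - this is FALSE (a lie) because Alice is a knight.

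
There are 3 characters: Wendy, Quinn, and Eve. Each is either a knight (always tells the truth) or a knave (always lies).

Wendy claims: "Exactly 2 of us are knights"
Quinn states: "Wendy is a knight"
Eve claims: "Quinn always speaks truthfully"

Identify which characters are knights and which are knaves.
Wendy is a knave.
Quinn is a knave.
Eve is a knave.

Verification:
- Wendy (knave) says "Exactly 2 of us are knights" - this is FALSE (a lie) because there are 0 knights.
- Quinn (knave) says "Wendy is a knight" - this is FALSE (a lie) because Wendy is a knave.
- Eve (knave) says "Quinn always speaks truthfully" - this is FALSE (a lie) because Quinn is a knave.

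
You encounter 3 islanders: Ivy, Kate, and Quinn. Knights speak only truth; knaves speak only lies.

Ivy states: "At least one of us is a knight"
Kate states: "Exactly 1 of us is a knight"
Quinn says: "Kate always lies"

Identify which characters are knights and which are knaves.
Ivy is a knight.
Kate is a knave.
Quinn is a knight.

Verification:
- Ivy (knight) says "At least one of us is a knight" - this is TRUE because Ivy and Quinn are knights.
- Kate (knave) says "Exactly 1 of us is a knight" - this is FALSE (a lie) because there are 2 knights.
- Quinn (knight) says "Kate always lies" - this is TRUE because Kate is a knave.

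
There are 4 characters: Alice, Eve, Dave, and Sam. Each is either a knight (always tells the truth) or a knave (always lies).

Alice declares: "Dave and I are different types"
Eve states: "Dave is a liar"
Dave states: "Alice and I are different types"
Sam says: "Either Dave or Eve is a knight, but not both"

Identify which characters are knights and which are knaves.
Alice is a knave.
Eve is a knight.
Dave is a knave.
Sam is a knight.

Verification:
- Alice (knave) says "Dave and I are different types" - this is FALSE (a lie) because Alice is a knave and Dave is a knave.
- Eve (knight) says "Dave is a liar" - this is TRUE because Dave is a knave.
- Dave (knave) says "Alice and I are different types" - this is FALSE (a lie) because Dave is a knave and Alice is a knave.
- Sam (knight) says "Either Dave or Eve is a knight, but not both" - this is TRUE because Dave is a knave and Eve is a knight.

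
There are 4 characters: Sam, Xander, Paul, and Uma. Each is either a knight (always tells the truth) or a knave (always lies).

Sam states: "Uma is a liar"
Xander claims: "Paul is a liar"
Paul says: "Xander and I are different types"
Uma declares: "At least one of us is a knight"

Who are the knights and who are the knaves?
Sam is a knave.
Xander is a knave.
Paul is a knight.
Uma is a knight.

Verification:
- Sam (knave) says "Uma is a liar" - this is FALSE (a lie) because Uma is a knight.
- Xander (knave) says "Paul is a liar" - this is FALSE (a lie) because Paul is a knight.
- Paul (knight) says "Xander and I are different types" - this is TRUE because Paul is a knight and Xander is a knave.
- Uma (knight) says "At least one of us is a knight" - this is TRUE because Paul and Uma are knights.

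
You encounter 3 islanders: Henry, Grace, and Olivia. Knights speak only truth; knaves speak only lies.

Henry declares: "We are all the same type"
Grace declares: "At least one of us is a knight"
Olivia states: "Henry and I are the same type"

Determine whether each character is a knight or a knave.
Henry is a knight.
Grace is a knight.
Olivia is a knight.

Verification:
- Henry (knight) says "We are all the same type" - this is TRUE because Henry, Grace, and Olivia are knights.
- Grace (knight) says "At least one of us is a knight" - this is TRUE because Henry, Grace, and Olivia are knights.
- Olivia (knight) says "Henry and I are the same type" - this is TRUE because Olivia is a knight and Henry is a knight.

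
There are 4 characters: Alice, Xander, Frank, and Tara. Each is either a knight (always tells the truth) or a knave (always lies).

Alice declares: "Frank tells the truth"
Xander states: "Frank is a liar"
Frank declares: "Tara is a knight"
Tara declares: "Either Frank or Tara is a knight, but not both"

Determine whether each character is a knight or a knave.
Alice is a knave.
Xander is a knight.
Frank is a knave.
Tara is a knave.

Verification:
- Alice (knave) says "Frank tells the truth" - this is FALSE (a lie) because Frank is a knave.
- Xander (knight) says "Frank is a liar" - this is TRUE because Frank is a knave.
- Frank (knave) says "Tara is a knight" - this is FALSE (a lie) because Tara is a knave.
- Tara (knave) says "Either Frank or Tara is a knight, but not both" - this is FALSE (a lie) because Frank is a knave and Tara is a knave.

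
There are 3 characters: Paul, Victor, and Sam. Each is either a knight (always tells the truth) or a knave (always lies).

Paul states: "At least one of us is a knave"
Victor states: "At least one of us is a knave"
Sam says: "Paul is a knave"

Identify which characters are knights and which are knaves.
Paul is a knight.
Victor is a knight.
Sam is a knave.

Verification:
- Paul (knight) says "At least one of us is a knave" - this is TRUE because Sam is a knave.
- Victor (knight) says "At least one of us is a knave" - this is TRUE because Sam is a knave.
- Sam (knave) says "Paul is a knave" - this is FALSE (a lie) because Paul is a knight.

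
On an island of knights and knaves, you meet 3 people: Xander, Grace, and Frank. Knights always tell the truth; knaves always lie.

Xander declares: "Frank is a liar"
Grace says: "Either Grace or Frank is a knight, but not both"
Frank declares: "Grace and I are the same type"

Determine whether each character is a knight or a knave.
Xander is a knight.
Grace is a knight.
Frank is a knave.

Verification:
- Xander (knight) says "Frank is a liar" - this is TRUE because Frank is a knave.
- Grace (knight) says "Either Grace or Frank is a knight, but not both" - this is TRUE because Grace is a knight and Frank is a knave.
- Frank (knave) says "Grace and I are the same type" - this is FALSE (a lie) because Frank is a knave and Grace is a knight.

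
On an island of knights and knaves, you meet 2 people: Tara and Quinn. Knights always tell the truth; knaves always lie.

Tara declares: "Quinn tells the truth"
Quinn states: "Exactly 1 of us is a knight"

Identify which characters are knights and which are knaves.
Tara is a knave.
Quinn is a knave.

Verification:
- Tara (knave) says "Quinn tells the truth" - this is FALSE (a lie) because Quinn is a knave.
- Quinn (knave) says "Exactly 1 of us is a knight" - this is FALSE (a lie) because there are 0 knights.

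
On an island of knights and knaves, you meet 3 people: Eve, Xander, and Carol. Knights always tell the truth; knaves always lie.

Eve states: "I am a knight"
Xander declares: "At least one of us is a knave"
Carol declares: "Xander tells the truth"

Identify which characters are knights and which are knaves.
Eve is a knave.
Xander is a knight.
Carol is a knight.

Verification:
- Eve (knave) says "I am a knight" - this is FALSE (a lie) because Eve is a knave.
- Xander (knight) says "At least one of us is a knave" - this is TRUE because Eve is a knave.
- Carol (knight) says "Xander tells the truth" - this is TRUE because Xander is a knight.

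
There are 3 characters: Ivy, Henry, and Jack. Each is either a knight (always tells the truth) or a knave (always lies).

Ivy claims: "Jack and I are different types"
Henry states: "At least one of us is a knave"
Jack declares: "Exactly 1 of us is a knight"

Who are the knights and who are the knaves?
Ivy is a knight.
Henry is a knight.
Jack is a knave.

Verification:
- Ivy (knight) says "Jack and I are different types" - this is TRUE because Ivy is a knight and Jack is a knave.
- Henry (knight) says "At least one of us is a knave" - this is TRUE because Jack is a knave.
- Jack (knave) says "Exactly 1 of us is a knight" - this is FALSE (a lie) because there are 2 knights.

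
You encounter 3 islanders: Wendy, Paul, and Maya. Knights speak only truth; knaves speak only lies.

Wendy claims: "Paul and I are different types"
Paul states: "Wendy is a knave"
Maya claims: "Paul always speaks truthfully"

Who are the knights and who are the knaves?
Wendy is a knight.
Paul is a knave.
Maya is a knave.

Verification:
- Wendy (knight) says "Paul and I are different types" - this is TRUE because Wendy is a knight and Paul is a knave.
- Paul (knave) says "Wendy is a knave" - this is FALSE (a lie) because Wendy is a knight.
- Maya (knave) says "Paul always speaks truthfully" - this is FALSE (a lie) because Paul is a knave.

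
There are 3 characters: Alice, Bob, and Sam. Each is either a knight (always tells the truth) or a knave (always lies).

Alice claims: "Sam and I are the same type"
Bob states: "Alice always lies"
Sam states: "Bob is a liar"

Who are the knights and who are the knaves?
Alice is a knight.
Bob is a knave.
Sam is a knight.

Verification:
- Alice (knight) says "Sam and I are the same type" - this is TRUE because Alice is a knight and Sam is a knight.
- Bob (knave) says "Alice always lies" - this is FALSE (a lie) because Alice is a knight.
- Sam (knight) says "Bob is a liar" - this is TRUE because Bob is a knave.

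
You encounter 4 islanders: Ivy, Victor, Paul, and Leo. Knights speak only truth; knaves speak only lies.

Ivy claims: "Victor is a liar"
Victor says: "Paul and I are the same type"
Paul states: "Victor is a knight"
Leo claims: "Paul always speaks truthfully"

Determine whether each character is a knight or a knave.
Ivy is a knave.
Victor is a knight.
Paul is a knight.
Leo is a knight.

Verification:
- Ivy (knave) says "Victor is a liar" - this is FALSE (a lie) because Victor is a knight.
- Victor (knight) says "Paul and I are the same type" - this is TRUE because Victor is a knight and Paul is a knight.
- Paul (knight) says "Victor is a knight" - this is TRUE because Victor is a knight.
- Leo (knight) says "Paul always speaks truthfully" - this is TRUE because Paul is a knight.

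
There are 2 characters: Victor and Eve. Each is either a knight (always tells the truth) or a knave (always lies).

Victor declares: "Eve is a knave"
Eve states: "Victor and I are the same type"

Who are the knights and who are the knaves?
Victor is a knight.
Eve is a knave.

Verification:
- Victor (knight) says "Eve is a knave" - this is TRUE because Eve is a knave.
- Eve (knave) says "Victor and I are the same type" - this is FALSE (a lie) because Eve is a knave and Victor is a knight.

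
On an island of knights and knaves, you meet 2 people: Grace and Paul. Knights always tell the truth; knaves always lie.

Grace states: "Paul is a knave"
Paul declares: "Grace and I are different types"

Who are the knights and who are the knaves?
Grace is a knave.
Paul is a knight.

Verification:
- Grace (knave) says "Paul is a knave" - this is FALSE (a lie) because Paul is a knight.
- Paul (knight) says "Grace and I are different types" - this is TRUE because Paul is a knight and Grace is a knave.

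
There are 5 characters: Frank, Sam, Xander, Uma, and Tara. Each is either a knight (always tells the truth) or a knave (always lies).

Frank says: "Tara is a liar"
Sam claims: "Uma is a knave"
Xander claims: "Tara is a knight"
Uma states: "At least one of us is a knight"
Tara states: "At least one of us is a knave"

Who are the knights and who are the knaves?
Frank is a knave.
Sam is a knave.
Xander is a knight.
Uma is a knight.
Tara is a knight.

Verification:
- Frank (knave) says "Tara is a liar" - this is FALSE (a lie) because Tara is a knight.
- Sam (knave) says "Uma is a knave" - this is FALSE (a lie) because Uma is a knight.
- Xander (knight) says "Tara is a knight" - this is TRUE because Tara is a knight.
- Uma (knight) says "At least one of us is a knight" - this is TRUE because Xander, Uma, and Tara are knights.
- Tara (knight) says "At least one of us is a knave" - this is TRUE because Frank and Sam are knaves.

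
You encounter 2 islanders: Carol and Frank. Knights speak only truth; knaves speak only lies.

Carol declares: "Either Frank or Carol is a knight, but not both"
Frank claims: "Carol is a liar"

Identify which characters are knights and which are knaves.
Carol is a knight.
Frank is a knave.

Verification:
- Carol (knight) says "Either Frank or Carol is a knight, but not both" - this is TRUE because Frank is a knave and Carol is a knight.
- Frank (knave) says "Carol is a liar" - this is FALSE (a lie) because Carol is a knight.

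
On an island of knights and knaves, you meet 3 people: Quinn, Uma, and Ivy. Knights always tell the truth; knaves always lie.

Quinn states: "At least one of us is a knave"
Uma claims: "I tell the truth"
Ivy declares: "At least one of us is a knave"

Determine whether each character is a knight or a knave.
Quinn is a knight.
Uma is a knave.
Ivy is a knight.

Verification:
- Quinn (knight) says "At least one of us is a knave" - this is TRUE because Uma is a knave.
- Uma (knave) says "I tell the truth" - this is FALSE (a lie) because Uma is a knave.
- Ivy (knight) says "At least one of us is a knave" - this is TRUE because Uma is a knave.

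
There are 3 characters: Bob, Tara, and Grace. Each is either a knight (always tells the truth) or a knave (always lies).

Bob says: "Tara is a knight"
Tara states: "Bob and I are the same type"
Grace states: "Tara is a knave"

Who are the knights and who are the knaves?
Bob is a knight.
Tara is a knight.
Grace is a knave.

Verification:
- Bob (knight) says "Tara is a knight" - this is TRUE because Tara is a knight.
- Tara (knight) says "Bob and I are the same type" - this is TRUE because Tara is a knight and Bob is a knight.
- Grace (knave) says "Tara is a knave" - this is FALSE (a lie) because Tara is a knight.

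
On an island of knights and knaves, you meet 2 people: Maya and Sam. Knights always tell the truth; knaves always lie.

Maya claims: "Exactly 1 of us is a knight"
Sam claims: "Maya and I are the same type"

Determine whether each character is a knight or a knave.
Maya is a knight.
Sam is a knave.

Verification:
- Maya (knight) says "Exactly 1 of us is a knight" - this is TRUE because there are 1 knights.
- Sam (knave) says "Maya and I are the same type" - this is FALSE (a lie) because Sam is a knave and Maya is a knight.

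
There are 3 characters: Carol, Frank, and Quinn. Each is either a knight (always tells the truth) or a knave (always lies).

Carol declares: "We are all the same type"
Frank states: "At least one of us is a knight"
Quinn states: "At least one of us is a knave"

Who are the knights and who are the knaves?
Carol is a knave.
Frank is a knight.
Quinn is a knight.

Verification:
- Carol (knave) says "We are all the same type" - this is FALSE (a lie) because Frank and Quinn are knights and Carol is a knave.
- Frank (knight) says "At least one of us is a knight" - this is TRUE because Frank and Quinn are knights.
- Quinn (knight) says "At least one of us is a knave" - this is TRUE because Carol is a knave.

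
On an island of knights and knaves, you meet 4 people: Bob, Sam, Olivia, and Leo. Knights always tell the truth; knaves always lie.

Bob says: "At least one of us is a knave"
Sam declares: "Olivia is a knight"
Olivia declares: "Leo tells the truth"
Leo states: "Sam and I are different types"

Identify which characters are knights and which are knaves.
Bob is a knight.
Sam is a knave.
Olivia is a knave.
Leo is a knave.

Verification:
- Bob (knight) says "At least one of us is a knave" - this is TRUE because Sam, Olivia, and Leo are knaves.
- Sam (knave) says "Olivia is a knight" - this is FALSE (a lie) because Olivia is a knave.
- Olivia (knave) says "Leo tells the truth" - this is FALSE (a lie) because Leo is a knave.
- Leo (knave) says "Sam and I are different types" - this is FALSE (a lie) because Leo is a knave and Sam is a knave.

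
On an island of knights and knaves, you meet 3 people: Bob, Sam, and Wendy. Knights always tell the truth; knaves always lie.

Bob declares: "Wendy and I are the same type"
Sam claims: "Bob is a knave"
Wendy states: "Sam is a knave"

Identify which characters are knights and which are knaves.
Bob is a knight.
Sam is a knave.
Wendy is a knight.

Verification:
- Bob (knight) says "Wendy and I are the same type" - this is TRUE because Bob is a knight and Wendy is a knight.
- Sam (knave) says "Bob is a knave" - this is FALSE (a lie) because Bob is a knight.
- Wendy (knight) says "Sam is a knave" - this is TRUE because Sam is a knave.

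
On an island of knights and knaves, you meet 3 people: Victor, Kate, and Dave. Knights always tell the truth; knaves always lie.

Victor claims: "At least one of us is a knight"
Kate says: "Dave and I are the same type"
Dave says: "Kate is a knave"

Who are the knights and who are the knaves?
Victor is a knight.
Kate is a knave.
Dave is a knight.

Verification:
- Victor (knight) says "At least one of us is a knight" - this is TRUE because Victor and Dave are knights.
- Kate (knave) says "Dave and I are the same type" - this is FALSE (a lie) because Kate is a knave and Dave is a knight.
- Dave (knight) says "Kate is a knave" - this is TRUE because Kate is a knave.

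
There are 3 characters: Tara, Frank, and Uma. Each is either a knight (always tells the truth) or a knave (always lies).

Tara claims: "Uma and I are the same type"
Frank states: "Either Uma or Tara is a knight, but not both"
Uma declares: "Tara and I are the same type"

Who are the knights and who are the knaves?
Tara is a knight.
Frank is a knave.
Uma is a knight.

Verification:
- Tara (knight) says "Uma and I are the same type" - this is TRUE because Tara is a knight and Uma is a knight.
- Frank (knave) says "Either Uma or Tara is a knight, but not both" - this is FALSE (a lie) because Uma is a knight and Tara is a knight.
- Uma (knight) says "Tara and I are the same type" - this is TRUE because Uma is a knight and Tara is a knight.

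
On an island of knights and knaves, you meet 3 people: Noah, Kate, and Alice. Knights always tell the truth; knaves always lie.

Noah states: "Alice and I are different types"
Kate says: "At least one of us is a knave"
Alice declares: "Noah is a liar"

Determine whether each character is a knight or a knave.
Noah is a knight.
Kate is a knight.
Alice is a knave.

Verification:
- Noah (knight) says "Alice and I are different types" - this is TRUE because Noah is a knight and Alice is a knave.
- Kate (knight) says "At least one of us is a knave" - this is TRUE because Alice is a knave.
- Alice (knave) says "Noah is a liar" - this is FALSE (a lie) because Noah is a knight.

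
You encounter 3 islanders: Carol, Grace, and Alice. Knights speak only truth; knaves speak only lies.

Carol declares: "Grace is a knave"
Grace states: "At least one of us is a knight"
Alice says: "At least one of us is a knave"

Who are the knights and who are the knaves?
Carol is a knave.
Grace is a knight.
Alice is a knight.

Verification:
- Carol (knave) says "Grace is a knave" - this is FALSE (a lie) because Grace is a knight.
- Grace (knight) says "At least one of us is a knight" - this is TRUE because Grace and Alice are knights.
- Alice (knight) says "At least one of us is a knave" - this is TRUE because Carol is a knave.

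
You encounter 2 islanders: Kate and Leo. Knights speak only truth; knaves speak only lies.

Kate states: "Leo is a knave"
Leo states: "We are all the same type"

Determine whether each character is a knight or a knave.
Kate is a knight.
Leo is a knave.

Verification:
- Kate (knight) says "Leo is a knave" - this is TRUE because Leo is a knave.
- Leo (knave) says "We are all the same type" - this is FALSE (a lie) because Kate is a knight and Leo is a knave.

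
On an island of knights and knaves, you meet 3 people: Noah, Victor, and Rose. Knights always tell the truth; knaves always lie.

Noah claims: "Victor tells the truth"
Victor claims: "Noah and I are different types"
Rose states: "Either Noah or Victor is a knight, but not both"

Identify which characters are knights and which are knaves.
Noah is a knave.
Victor is a knave.
Rose is a knave.

Verification:
- Noah (knave) says "Victor tells the truth" - this is FALSE (a lie) because Victor is a knave.
- Victor (knave) says "Noah and I are different types" - this is FALSE (a lie) because Victor is a knave and Noah is a knave.
- Rose (knave) says "Either Noah or Victor is a knight, but not both" - this is FALSE (a lie) because Noah is a knave and Victor is a knave.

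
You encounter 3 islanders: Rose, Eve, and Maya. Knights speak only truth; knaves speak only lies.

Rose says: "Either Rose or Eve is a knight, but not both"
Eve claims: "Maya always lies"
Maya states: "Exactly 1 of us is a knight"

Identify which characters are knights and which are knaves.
Rose is a knave.
Eve is a knave.
Maya is a knight.

Verification:
- Rose (knave) says "Either Rose or Eve is a knight, but not both" - this is FALSE (a lie) because Rose is a knave and Eve is a knave.
- Eve (knave) says "Maya always lies" - this is FALSE (a lie) because Maya is a knight.
- Maya (knight) says "Exactly 1 of us is a knight" - this is TRUE because there are 1 knights.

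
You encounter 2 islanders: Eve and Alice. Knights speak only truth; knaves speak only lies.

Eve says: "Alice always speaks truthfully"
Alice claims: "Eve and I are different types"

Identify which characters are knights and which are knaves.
Eve is a knave.
Alice is a knave.

Verification:
- Eve (knave) says "Alice always speaks truthfully" - this is FALSE (a lie) because Alice is a knave.
- Alice (knave) says "Eve and I are different types" - this is FALSE (a lie) because Alice is a knave and Eve is a knave.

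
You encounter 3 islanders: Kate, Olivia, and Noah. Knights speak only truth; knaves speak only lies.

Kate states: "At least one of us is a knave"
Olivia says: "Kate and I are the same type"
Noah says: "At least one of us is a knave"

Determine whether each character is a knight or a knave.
Kate is a knight.
Olivia is a knave.
Noah is a knight.

Verification:
- Kate (knight) says "At least one of us is a knave" - this is TRUE because Olivia is a knave.
- Olivia (knave) says "Kate and I are the same type" - this is FALSE (a lie) because Olivia is a knave and Kate is a knight.
- Noah (knight) says "At least one of us is a knave" - this is TRUE because Olivia is a knave.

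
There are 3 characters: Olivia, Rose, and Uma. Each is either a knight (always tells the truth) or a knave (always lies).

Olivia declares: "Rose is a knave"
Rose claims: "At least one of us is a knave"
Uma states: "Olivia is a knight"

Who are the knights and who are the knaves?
Olivia is a knave.
Rose is a knight.
Uma is a knave.

Verification:
- Olivia (knave) says "Rose is a knave" - this is FALSE (a lie) because Rose is a knight.
- Rose (knight) says "At least one of us is a knave" - this is TRUE because Olivia and Uma are knaves.
- Uma (knave) says "Olivia is a knight" - this is FALSE (a lie) because Olivia is a knave.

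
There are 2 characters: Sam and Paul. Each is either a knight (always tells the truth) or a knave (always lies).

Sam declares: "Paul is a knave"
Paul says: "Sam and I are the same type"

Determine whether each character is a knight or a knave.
Sam is a knight.
Paul is a knave.

Verification:
- Sam (knight) says "Paul is a knave" - this is TRUE because Paul is a knave.
- Paul (knave) says "Sam and I are the same type" - this is FALSE (a lie) because Paul is a knave and Sam is a knight.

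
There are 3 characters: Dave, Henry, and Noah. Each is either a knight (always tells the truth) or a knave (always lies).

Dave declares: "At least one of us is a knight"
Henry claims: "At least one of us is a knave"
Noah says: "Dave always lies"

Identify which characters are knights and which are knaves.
Dave is a knight.
Henry is a knight.
Noah is a knave.

Verification:
- Dave (knight) says "At least one of us is a knight" - this is TRUE because Dave and Henry are knights.
- Henry (knight) says "At least one of us is a knave" - this is TRUE because Noah is a knave.
- Noah (knave) says "Dave always lies" - this is FALSE (a lie) because Dave is a knight.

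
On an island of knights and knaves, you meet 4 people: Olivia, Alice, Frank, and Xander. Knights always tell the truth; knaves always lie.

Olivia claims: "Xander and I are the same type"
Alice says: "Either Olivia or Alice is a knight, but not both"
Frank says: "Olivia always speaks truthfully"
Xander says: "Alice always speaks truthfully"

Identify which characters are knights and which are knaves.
Olivia is a knave.
Alice is a knight.
Frank is a knave.
Xander is a knight.

Verification:
- Olivia (knave) says "Xander and I are the same type" - this is FALSE (a lie) because Olivia is a knave and Xander is a knight.
- Alice (knight) says "Either Olivia or Alice is a knight, but not both" - this is TRUE because Olivia is a knave and Alice is a knight.
- Frank (knave) says "Olivia always speaks truthfully" - this is FALSE (a lie) because Olivia is a knave.
- Xander (knight) says "Alice always speaks truthfully" - this is TRUE because Alice is a knight.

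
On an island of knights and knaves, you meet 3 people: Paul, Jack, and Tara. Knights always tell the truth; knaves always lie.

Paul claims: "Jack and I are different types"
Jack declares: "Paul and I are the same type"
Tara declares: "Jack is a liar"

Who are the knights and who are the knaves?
Paul is a knight.
Jack is a knave.
Tara is a knight.

Verification:
- Paul (knight) says "Jack and I are different types" - this is TRUE because Paul is a knight and Jack is a knave.
- Jack (knave) says "Paul and I are the same type" - this is FALSE (a lie) because Jack is a knave and Paul is a knight.
- Tara (knight) says "Jack is a liar" - this is TRUE because Jack is a knave.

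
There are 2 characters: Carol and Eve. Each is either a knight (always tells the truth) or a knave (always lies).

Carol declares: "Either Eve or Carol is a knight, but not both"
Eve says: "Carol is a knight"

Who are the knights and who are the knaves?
Carol is a knave.
Eve is a knave.

Verification:
- Carol (knave) says "Either Eve or Carol is a knight, but not both" - this is FALSE (a lie) because Eve is a knave and Carol is a knave.
- Eve (knave) says "Carol is a knight" - this is FALSE (a lie) because Carol is a knave.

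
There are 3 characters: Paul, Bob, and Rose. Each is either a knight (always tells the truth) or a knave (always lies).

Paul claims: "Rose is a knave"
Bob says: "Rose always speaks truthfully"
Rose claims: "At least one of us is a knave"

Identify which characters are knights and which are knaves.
Paul is a knave.
Bob is a knight.
Rose is a knight.

Verification:
- Paul (knave) says "Rose is a knave" - this is FALSE (a lie) because Rose is a knight.
- Bob (knight) says "Rose always speaks truthfully" - this is TRUE because Rose is a knight.
- Rose (knight) says "At least one of us is a knave" - this is TRUE because Paul is a knave.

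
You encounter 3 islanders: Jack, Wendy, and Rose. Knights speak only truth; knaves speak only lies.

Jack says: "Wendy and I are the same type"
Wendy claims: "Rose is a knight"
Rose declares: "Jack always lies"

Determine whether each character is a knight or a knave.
Jack is a knave.
Wendy is a knight.
Rose is a knight.

Verification:
- Jack (knave) says "Wendy and I are the same type" - this is FALSE (a lie) because Jack is a knave and Wendy is a knight.
- Wendy (knight) says "Rose is a knight" - this is TRUE because Rose is a knight.
- Rose (knight) says "Jack always lies" - this is TRUE because Jack is a knave.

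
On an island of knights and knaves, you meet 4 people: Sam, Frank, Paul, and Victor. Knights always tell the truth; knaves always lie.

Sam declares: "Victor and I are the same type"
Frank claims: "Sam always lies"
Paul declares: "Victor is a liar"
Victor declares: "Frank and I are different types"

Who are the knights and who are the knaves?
Sam is a knight.
Frank is a knave.
Paul is a knave.
Victor is a knight.

Verification:
- Sam (knight) says "Victor and I are the same type" - this is TRUE because Sam is a knight and Victor is a knight.
- Frank (knave) says "Sam always lies" - this is FALSE (a lie) because Sam is a knight.
- Paul (knave) says "Victor is a liar" - this is FALSE (a lie) because Victor is a knight.
- Victor (knight) says "Frank and I are different types" - this is TRUE because Victor is a knight and Frank is a knave.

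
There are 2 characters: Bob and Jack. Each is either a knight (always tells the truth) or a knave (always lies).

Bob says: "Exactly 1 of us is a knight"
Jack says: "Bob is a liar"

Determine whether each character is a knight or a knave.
Bob is a knight.
Jack is a knave.

Verification:
- Bob (knight) says "Exactly 1 of us is a knight" - this is TRUE because there are 1 knights.
- Jack (knave) says "Bob is a liar" - this is FALSE (a lie) because Bob is a knight.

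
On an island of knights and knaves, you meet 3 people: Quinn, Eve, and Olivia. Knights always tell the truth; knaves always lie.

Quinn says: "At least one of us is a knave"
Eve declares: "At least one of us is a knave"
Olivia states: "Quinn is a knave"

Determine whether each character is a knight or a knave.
Quinn is a knight.
Eve is a knight.
Olivia is a knave.

Verification:
- Quinn (knight) says "At least one of us is a knave" - this is TRUE because Olivia is a knave.
- Eve (knight) says "At least one of us is a knave" - this is TRUE because Olivia is a knave.
- Olivia (knave) says "Quinn is a knave" - this is FALSE (a lie) because Quinn is a knight.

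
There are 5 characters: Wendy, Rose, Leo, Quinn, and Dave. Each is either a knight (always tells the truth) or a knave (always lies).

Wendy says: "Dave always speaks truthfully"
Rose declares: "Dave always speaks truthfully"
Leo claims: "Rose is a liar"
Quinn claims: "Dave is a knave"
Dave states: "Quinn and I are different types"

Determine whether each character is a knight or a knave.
Wendy is a knight.
Rose is a knight.
Leo is a knave.
Quinn is a knave.
Dave is a knight.

Verification:
- Wendy (knight) says "Dave always speaks truthfully" - this is TRUE because Dave is a knight.
- Rose (knight) says "Dave always speaks truthfully" - this is TRUE because Dave is a knight.
- Leo (knave) says "Rose is a liar" - this is FALSE (a lie) because Rose is a knight.
- Quinn (knave) says "Dave is a knave" - this is FALSE (a lie) because Dave is a knight.
- Dave (knight) says "Quinn and I are different types" - this is TRUE because Dave is a knight and Quinn is a knave.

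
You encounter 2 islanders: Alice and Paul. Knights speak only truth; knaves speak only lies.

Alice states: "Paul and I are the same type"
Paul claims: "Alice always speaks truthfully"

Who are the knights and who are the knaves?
Alice is a knight.
Paul is a knight.

Verification:
- Alice (knight) says "Paul and I are the same type" - this is TRUE because Alice is a knight and Paul is a knight.
- Paul (knight) says "Alice always speaks truthfully" - this is TRUE because Alice is a knight.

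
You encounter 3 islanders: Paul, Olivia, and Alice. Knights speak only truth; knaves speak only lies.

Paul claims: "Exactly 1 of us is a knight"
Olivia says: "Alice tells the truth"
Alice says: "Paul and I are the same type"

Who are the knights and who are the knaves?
Paul is a knight.
Olivia is a knave.
Alice is a knave.

Verification:
- Paul (knight) says "Exactly 1 of us is a knight" - this is TRUE because there are 1 knights.
- Olivia (knave) says "Alice tells the truth" - this is FALSE (a lie) because Alice is a knave.
- Alice (knave) says "Paul and I are the same type" - this is FALSE (a lie) because Alice is a knave and Paul is a knight.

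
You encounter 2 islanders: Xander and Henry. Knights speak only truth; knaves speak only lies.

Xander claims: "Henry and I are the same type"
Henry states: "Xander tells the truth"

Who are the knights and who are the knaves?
Xander is a knight.
Henry is a knight.

Verification:
- Xander (knight) says "Henry and I are the same type" - this is TRUE because Xander is a knight and Henry is a knight.
- Henry (knight) says "Xander tells the truth" - this is TRUE because Xander is a knight.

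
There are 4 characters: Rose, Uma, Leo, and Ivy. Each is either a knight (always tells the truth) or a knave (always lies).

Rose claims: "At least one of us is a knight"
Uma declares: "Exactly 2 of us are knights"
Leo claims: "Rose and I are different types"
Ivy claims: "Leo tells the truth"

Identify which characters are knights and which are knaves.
Rose is a knave.
Uma is a knave.
Leo is a knave.
Ivy is a knave.

Verification:
- Rose (knave) says "At least one of us is a knight" - this is FALSE (a lie) because no one is a knight.
- Uma (knave) says "Exactly 2 of us are knights" - this is FALSE (a lie) because there are 0 knights.
- Leo (knave) says "Rose and I are different types" - this is FALSE (a lie) because Leo is a knave and Rose is a knave.
- Ivy (knave) says "Leo tells the truth" - this is FALSE (a lie) because Leo is a knave.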